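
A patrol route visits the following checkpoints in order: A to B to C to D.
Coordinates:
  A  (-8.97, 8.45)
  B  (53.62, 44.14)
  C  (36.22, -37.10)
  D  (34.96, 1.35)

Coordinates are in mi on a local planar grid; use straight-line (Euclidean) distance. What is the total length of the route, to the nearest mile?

Leg distances:
A→B: 72.1 mi  (cumulative 72.1 mi)
B→C: 83.1 mi  (cumulative 155.1 mi)
C→D: 38.5 mi  (cumulative 193.6 mi)
Total route length ≈ 194 mi.

194 mi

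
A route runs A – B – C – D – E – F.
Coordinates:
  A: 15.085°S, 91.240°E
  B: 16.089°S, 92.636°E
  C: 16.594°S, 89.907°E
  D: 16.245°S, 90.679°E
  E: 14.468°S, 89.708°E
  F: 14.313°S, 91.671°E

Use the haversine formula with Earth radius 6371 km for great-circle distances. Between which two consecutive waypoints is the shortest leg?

C–D

Leg distances:
A→B: 186.6 km
B→C: 296.6 km
C→D: 91.0 km
D→E: 223.3 km
E→F: 212.1 km
The shortest leg is C–D at 91.0 km.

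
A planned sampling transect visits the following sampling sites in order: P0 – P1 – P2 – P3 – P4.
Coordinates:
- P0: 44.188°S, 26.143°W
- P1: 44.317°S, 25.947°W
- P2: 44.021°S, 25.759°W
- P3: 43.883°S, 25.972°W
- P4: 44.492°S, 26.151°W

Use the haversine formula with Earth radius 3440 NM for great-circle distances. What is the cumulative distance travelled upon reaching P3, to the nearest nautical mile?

Leg distances:
P0→P1: 11.4 NM  (cumulative 11.4 NM)
P1→P2: 19.5 NM  (cumulative 31.0 NM)
P2→P3: 12.4 NM  (cumulative 43.4 NM)
Cumulative distance at P3 ≈ 43 NM.

43 NM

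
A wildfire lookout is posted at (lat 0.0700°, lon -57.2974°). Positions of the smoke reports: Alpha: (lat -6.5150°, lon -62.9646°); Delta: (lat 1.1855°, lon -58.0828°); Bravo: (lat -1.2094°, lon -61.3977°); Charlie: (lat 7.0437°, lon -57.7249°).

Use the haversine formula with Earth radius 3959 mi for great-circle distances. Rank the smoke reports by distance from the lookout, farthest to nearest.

Distances from the lookout:
Alpha (lat -6.5150°, lon -62.9646°): 599.8 mi
Charlie (lat 7.0437°, lon -57.7249°): 482.8 mi
Bravo (lat -1.2094°, lon -61.3977°): 296.8 mi
Delta (lat 1.1855°, lon -58.0828°): 94.3 mi

Alpha, Charlie, Bravo, Delta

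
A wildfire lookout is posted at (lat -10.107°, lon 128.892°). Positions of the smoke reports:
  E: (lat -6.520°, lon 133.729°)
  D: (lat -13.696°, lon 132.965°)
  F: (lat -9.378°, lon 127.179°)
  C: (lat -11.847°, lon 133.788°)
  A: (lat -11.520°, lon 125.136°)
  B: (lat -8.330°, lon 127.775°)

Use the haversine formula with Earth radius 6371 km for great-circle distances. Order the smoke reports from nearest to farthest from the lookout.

F, B, A, C, D, E

Distance from the lookout at (lat -10.107°, lon 128.892°) to each:
F (lat -9.378°, lon 127.179°): 204.5 km
B (lat -8.330°, lon 127.775°): 232.5 km
A (lat -11.520°, lon 125.136°): 439.3 km
C (lat -11.847°, lon 133.788°): 568.4 km
D (lat -13.696°, lon 132.965°): 596.3 km
E (lat -6.520°, lon 133.729°): 665.0 km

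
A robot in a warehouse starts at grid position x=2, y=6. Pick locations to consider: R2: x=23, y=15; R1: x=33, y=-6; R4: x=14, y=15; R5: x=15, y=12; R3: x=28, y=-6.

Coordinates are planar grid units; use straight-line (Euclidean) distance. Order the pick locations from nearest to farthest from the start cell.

R5, R4, R2, R3, R1

Distances from the start cell:
R5 x=15, y=12: 14.3
R4 x=14, y=15: 15.0
R2 x=23, y=15: 22.8
R3 x=28, y=-6: 28.6
R1 x=33, y=-6: 33.2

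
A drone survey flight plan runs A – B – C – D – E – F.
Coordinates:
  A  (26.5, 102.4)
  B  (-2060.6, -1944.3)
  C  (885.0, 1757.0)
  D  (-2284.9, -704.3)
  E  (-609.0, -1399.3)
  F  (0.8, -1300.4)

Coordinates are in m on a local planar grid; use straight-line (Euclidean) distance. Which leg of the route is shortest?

Leg distances:
A→B: 2923.2 m
B→C: 4730.3 m
C→D: 4013.3 m
D→E: 1814.3 m
E→F: 617.8 m
The shortest leg is E–F at 617.8 m.

E–F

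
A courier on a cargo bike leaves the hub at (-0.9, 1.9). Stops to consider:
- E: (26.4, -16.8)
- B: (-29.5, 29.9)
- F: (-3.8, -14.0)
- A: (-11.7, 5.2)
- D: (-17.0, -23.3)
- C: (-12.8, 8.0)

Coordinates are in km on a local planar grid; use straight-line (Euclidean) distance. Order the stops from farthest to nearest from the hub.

B, E, D, F, C, A

Distance from the hub at (-0.9, 1.9) to each:
B (-29.5, 29.9): 40.0 km
E (26.4, -16.8): 33.1 km
D (-17.0, -23.3): 29.9 km
F (-3.8, -14.0): 16.2 km
C (-12.8, 8.0): 13.4 km
A (-11.7, 5.2): 11.3 km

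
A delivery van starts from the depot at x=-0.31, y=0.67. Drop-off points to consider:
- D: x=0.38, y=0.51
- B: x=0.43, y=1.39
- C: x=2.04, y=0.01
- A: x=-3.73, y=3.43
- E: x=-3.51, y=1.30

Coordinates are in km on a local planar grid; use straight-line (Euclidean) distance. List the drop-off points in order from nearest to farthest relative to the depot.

Distances from the depot:
D x=0.38, y=0.51: 0.7 km
B x=0.43, y=1.39: 1.0 km
C x=2.04, y=0.01: 2.4 km
E x=-3.51, y=1.30: 3.3 km
A x=-3.73, y=3.43: 4.4 km

D, B, C, E, A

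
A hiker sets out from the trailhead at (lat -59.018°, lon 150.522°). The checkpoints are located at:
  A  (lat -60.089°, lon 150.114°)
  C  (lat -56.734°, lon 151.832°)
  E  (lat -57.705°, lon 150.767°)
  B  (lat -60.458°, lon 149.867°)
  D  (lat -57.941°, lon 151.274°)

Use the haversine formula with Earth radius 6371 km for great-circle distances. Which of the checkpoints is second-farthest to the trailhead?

Distance to each, sorted:
C: 265.5 km
B: 164.3 km
E: 146.7 km
D: 127.5 km
A: 121.3 km
The second-farthest is B at 164.3 km.

B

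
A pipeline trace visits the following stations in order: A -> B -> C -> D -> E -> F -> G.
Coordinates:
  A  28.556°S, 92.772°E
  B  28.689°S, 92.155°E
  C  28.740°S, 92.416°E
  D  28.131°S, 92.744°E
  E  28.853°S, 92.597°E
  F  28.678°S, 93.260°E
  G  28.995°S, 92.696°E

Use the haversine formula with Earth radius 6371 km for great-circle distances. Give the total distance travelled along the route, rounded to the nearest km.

Leg distances:
A→B: 62.0 km  (cumulative 62.0 km)
B→C: 26.1 km  (cumulative 88.1 km)
C→D: 74.9 km  (cumulative 163.0 km)
D→E: 81.6 km  (cumulative 244.6 km)
E→F: 67.5 km  (cumulative 312.1 km)
F→G: 65.3 km  (cumulative 377.3 km)
Total route length ≈ 377 km.

377 km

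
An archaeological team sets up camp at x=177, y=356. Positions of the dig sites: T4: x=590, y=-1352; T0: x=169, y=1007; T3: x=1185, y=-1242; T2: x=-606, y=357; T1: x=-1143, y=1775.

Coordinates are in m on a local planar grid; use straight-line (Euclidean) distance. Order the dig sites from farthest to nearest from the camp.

Computing each straight-line distance from x=177, y=356:
T1 x=-1143, y=1775: 1938.0 m
T3 x=1185, y=-1242: 1889.4 m
T4 x=590, y=-1352: 1757.2 m
T2 x=-606, y=357: 783.0 m
T0 x=169, y=1007: 651.0 m

T1, T3, T4, T2, T0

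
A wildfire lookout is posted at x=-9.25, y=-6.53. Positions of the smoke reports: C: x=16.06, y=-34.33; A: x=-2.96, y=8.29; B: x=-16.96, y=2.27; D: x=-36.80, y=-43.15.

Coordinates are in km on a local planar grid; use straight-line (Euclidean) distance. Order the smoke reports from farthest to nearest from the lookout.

Computing each straight-line distance from x=-9.25, y=-6.53:
D x=-36.80, y=-43.15: 45.8 km
C x=16.06, y=-34.33: 37.6 km
A x=-2.96, y=8.29: 16.1 km
B x=-16.96, y=2.27: 11.7 km

D, C, A, B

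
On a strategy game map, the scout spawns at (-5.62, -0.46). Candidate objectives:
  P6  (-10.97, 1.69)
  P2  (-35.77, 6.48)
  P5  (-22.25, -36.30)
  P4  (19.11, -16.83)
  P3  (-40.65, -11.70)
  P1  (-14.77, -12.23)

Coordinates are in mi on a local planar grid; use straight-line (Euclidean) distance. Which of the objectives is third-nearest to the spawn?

Distance to each, sorted:
P6: 5.8 mi
P1: 14.9 mi
P4: 29.7 mi
P2: 30.9 mi
P3: 36.8 mi
P5: 39.5 mi
The third-nearest is P4 at 29.7 mi.

P4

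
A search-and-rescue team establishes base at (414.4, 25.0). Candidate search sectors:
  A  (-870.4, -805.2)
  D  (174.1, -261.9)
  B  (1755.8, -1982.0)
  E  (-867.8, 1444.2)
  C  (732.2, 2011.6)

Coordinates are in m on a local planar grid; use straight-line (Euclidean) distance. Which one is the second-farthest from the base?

Distance to each, sorted:
B: 2414.0 m
C: 2011.9 m
E: 1912.6 m
A: 1529.7 m
D: 374.2 m
The second-farthest is C at 2011.9 m.

C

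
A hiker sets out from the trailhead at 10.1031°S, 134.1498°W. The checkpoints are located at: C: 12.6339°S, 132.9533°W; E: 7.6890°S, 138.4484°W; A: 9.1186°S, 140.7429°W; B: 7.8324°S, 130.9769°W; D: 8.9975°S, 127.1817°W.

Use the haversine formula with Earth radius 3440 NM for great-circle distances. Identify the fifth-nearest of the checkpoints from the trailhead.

Distance to each, sorted:
C: 167.5 NM
B: 232.4 NM
E: 293.3 NM
A: 394.7 NM
D: 417.9 NM
The fifth-nearest is D at 417.9 NM.

D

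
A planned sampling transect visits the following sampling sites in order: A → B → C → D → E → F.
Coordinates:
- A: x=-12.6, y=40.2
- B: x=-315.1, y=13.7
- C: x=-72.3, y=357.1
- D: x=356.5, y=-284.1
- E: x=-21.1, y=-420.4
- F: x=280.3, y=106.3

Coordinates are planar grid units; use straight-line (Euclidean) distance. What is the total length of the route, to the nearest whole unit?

2504

Leg distances:
A→B: 303.7  (cumulative 303.7)
B→C: 420.6  (cumulative 724.2)
C→D: 771.4  (cumulative 1495.6)
D→E: 401.4  (cumulative 1897.0)
E→F: 606.8  (cumulative 2503.9)
Total route length ≈ 2504.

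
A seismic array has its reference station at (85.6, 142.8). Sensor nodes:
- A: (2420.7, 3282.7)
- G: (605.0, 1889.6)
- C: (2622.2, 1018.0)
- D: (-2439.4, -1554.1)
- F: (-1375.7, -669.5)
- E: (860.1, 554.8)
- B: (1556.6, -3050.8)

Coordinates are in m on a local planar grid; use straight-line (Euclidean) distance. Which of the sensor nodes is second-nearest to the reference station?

Distances from the reference station ((85.6, 142.8)):
E: 877.3 m
F: 1671.9 m
G: 1822.4 m
C: 2683.3 m
D: 3042.2 m
B: 3516.1 m
A: 3913.0 m
The second-nearest is F at 1671.9 m.

F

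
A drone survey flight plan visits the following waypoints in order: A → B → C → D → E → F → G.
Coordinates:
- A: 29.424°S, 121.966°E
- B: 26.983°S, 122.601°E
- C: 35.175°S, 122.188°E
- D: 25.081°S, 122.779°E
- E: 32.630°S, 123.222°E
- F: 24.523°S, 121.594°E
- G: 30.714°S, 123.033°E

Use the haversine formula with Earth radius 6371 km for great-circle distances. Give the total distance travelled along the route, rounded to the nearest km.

Leg distances:
A→B: 278.5 km  (cumulative 278.5 km)
B→C: 911.8 km  (cumulative 1190.2 km)
C→D: 1123.8 km  (cumulative 2314.1 km)
D→E: 840.5 km  (cumulative 3154.6 km)
E→F: 915.3 km  (cumulative 4069.9 km)
F→G: 702.8 km  (cumulative 4772.7 km)
Total route length ≈ 4773 km.

4773 km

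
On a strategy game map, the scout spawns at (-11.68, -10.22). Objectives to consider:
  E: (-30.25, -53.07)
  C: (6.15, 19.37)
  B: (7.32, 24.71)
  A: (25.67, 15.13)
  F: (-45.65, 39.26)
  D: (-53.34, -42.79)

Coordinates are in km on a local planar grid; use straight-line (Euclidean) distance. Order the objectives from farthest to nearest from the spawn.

F, D, E, A, B, C

Distance from the spawn at (-11.68, -10.22) to each:
F (-45.65, 39.26): 60.0 km
D (-53.34, -42.79): 52.9 km
E (-30.25, -53.07): 46.7 km
A (25.67, 15.13): 45.1 km
B (7.32, 24.71): 39.8 km
C (6.15, 19.37): 34.5 km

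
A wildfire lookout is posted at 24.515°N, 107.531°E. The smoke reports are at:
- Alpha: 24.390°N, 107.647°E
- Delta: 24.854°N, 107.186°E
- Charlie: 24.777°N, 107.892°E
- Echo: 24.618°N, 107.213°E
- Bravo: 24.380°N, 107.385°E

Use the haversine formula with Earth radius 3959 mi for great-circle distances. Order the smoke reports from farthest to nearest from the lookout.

Distances from the lookout:
Delta 24.854°N, 107.186°E: 31.9 mi
Charlie 24.777°N, 107.892°E: 29.0 mi
Echo 24.618°N, 107.213°E: 21.2 mi
Bravo 24.380°N, 107.385°E: 13.1 mi
Alpha 24.390°N, 107.647°E: 11.3 mi

Delta, Charlie, Echo, Bravo, Alpha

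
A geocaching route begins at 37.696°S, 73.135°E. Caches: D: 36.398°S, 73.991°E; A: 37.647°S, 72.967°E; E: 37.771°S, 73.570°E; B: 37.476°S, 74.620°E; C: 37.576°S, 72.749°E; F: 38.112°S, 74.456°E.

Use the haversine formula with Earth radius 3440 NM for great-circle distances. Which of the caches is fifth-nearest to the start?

B

Distances from the start (37.696°S, 73.135°E):
A: 8.5 NM
C: 19.7 NM
E: 21.1 NM
F: 67.4 NM
B: 71.9 NM
D: 88.1 NM
The fifth-nearest is B at 71.9 NM.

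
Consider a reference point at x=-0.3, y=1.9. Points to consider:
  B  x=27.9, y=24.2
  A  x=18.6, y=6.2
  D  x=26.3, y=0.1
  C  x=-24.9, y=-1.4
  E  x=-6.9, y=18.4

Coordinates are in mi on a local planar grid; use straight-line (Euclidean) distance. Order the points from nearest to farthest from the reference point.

Distance from the reference point at x=-0.3, y=1.9 to each:
E x=-6.9, y=18.4: 17.8 mi
A x=18.6, y=6.2: 19.4 mi
C x=-24.9, y=-1.4: 24.8 mi
D x=26.3, y=0.1: 26.7 mi
B x=27.9, y=24.2: 36.0 mi

E, A, C, D, B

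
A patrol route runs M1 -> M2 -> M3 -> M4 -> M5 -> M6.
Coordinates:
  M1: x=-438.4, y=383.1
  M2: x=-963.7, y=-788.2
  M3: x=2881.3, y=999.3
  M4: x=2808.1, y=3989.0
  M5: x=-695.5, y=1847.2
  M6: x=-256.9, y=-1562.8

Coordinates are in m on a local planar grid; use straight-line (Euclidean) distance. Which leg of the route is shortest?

M1–M2

Leg distances:
M1→M2: 1283.7 m
M2→M3: 4240.2 m
M3→M4: 2990.6 m
M4→M5: 4106.4 m
M5→M6: 3438.1 m
The shortest leg is M1–M2 at 1283.7 m.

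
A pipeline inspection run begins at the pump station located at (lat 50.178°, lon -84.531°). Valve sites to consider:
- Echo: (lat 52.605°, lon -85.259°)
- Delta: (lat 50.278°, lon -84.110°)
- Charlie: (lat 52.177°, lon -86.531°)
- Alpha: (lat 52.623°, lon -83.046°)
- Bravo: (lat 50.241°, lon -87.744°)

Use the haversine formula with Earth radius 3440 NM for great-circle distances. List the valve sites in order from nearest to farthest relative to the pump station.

Computing each great-circle distance from (lat 50.178°, lon -84.531°):
Delta (lat 50.278°, lon -84.110°): 17.2 NM
Bravo (lat 50.241°, lon -87.744°): 123.5 NM
Charlie (lat 52.177°, lon -86.531°): 141.7 NM
Echo (lat 52.605°, lon -85.259°): 148.2 NM
Alpha (lat 52.623°, lon -83.046°): 157.0 NM

Delta, Bravo, Charlie, Echo, Alpha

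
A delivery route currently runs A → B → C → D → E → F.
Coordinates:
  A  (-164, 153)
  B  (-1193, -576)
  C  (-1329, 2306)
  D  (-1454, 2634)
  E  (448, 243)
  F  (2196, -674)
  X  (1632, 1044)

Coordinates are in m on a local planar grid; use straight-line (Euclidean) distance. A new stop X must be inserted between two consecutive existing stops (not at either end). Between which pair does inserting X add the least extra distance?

between E and F

Added distance for inserting X between each consecutive pair:
A–B: 4000.3 m
B–C: 3590.0 m
C–D: 6339.2 m
D–E: 1845.8 m
E–F: 1263.8 m
Smallest added distance is 1263.8 m, inserting between E and F.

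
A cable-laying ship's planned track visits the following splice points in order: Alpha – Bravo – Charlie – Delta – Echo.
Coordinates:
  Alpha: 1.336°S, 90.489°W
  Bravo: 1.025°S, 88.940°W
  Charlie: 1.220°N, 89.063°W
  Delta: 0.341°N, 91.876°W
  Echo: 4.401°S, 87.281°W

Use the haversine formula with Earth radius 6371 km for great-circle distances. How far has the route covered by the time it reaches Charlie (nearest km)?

Leg distances:
Alpha→Bravo: 175.6 km  (cumulative 175.6 km)
Bravo→Charlie: 250.0 km  (cumulative 425.6 km)
Cumulative distance at Charlie ≈ 426 km.

426 km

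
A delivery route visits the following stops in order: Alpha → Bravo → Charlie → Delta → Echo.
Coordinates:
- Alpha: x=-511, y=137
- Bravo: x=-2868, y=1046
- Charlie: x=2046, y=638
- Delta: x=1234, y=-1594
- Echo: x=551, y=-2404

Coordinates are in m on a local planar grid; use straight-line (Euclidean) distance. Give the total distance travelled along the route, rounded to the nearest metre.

Leg distances:
Alpha→Bravo: 2526.2 m  (cumulative 2526.2 m)
Bravo→Charlie: 4930.9 m  (cumulative 7457.1 m)
Charlie→Delta: 2375.1 m  (cumulative 9832.2 m)
Delta→Echo: 1059.5 m  (cumulative 10891.8 m)
Total route length ≈ 10892 m.

10892 m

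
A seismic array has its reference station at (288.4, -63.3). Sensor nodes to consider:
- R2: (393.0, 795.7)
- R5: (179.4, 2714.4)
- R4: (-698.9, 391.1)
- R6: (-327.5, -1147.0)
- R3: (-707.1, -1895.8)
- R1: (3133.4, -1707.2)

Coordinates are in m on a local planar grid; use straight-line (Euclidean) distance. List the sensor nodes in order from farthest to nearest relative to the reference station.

R1, R5, R3, R6, R4, R2

Computing each straight-line distance from (288.4, -63.3):
R1 (3133.4, -1707.2): 3285.8 m
R5 (179.4, 2714.4): 2779.8 m
R3 (-707.1, -1895.8): 2085.4 m
R6 (-327.5, -1147.0): 1246.5 m
R4 (-698.9, 391.1): 1086.8 m
R2 (393.0, 795.7): 865.3 m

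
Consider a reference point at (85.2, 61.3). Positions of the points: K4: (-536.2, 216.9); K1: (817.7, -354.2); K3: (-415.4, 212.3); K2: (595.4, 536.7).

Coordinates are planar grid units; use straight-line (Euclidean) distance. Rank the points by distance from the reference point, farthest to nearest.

Distances from the reference point:
K1 (817.7, -354.2): 842.1
K2 (595.4, 536.7): 697.4
K4 (-536.2, 216.9): 640.6
K3 (-415.4, 212.3): 522.9

K1, K2, K4, K3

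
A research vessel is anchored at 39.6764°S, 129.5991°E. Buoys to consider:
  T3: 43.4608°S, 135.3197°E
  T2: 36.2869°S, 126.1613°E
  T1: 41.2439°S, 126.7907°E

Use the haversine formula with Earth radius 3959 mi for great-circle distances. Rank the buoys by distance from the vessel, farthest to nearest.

Distances from the vessel:
T3 43.4608°S, 135.3197°E: 394.6 mi
T2 36.2869°S, 126.1613°E: 299.8 mi
T1 41.2439°S, 126.7907°E: 183.1 mi

T3, T2, T1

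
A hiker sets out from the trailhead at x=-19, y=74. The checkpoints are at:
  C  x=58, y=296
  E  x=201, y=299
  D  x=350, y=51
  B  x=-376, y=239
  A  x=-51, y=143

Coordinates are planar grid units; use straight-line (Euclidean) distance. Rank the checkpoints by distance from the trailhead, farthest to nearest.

B, D, E, C, A

Computing each straight-line distance from x=-19, y=74:
B x=-376, y=239: 393.3
D x=350, y=51: 369.7
E x=201, y=299: 314.7
C x=58, y=296: 235.0
A x=-51, y=143: 76.1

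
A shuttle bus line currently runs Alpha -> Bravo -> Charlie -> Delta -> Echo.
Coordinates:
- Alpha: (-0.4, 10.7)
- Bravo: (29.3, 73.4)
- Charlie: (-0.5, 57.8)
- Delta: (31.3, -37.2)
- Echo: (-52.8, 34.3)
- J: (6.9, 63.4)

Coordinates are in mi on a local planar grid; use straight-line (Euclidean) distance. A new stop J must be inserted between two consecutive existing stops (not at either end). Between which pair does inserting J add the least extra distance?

between Bravo and Charlie

Added distance for inserting J between each consecutive pair:
Alpha–Bravo: 8.4 mi
Bravo–Charlie: 0.2 mi
Charlie–Delta: 12.6 mi
Delta–Echo: 59.5 mi
Smallest added distance is 0.2 mi, inserting between Bravo and Charlie.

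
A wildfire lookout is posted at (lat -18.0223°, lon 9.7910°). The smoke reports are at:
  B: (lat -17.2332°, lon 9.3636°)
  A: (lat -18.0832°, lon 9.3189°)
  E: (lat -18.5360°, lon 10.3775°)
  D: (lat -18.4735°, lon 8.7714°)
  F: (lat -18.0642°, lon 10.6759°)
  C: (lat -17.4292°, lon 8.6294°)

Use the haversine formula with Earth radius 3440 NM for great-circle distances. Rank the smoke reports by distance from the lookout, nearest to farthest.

A, E, F, B, D, C

Distance from the lookout at (lat -18.0223°, lon 9.7910°) to each:
A (lat -18.0832°, lon 9.3189°): 27.2 NM
E (lat -18.5360°, lon 10.3775°): 45.5 NM
F (lat -18.0642°, lon 10.6759°): 50.6 NM
B (lat -17.2332°, lon 9.3636°): 53.3 NM
D (lat -18.4735°, lon 8.7714°): 64.1 NM
C (lat -17.4292°, lon 8.6294°): 75.4 NM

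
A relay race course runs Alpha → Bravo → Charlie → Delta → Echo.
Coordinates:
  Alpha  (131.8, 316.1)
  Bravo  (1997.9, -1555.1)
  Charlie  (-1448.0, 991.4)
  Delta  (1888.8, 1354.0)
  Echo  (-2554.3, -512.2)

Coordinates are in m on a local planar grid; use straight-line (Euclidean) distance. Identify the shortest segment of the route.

Alpha–Bravo

Leg distances:
Alpha→Bravo: 2642.7 m
Bravo→Charlie: 4284.7 m
Charlie→Delta: 3356.4 m
Delta→Echo: 4819.1 m
The shortest leg is Alpha–Bravo at 2642.7 m.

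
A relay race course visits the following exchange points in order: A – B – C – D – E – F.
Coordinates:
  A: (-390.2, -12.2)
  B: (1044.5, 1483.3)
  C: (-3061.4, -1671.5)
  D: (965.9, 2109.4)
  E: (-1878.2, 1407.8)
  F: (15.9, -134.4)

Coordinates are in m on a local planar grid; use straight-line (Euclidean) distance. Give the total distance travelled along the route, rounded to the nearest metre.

18146 m

Leg distances:
A→B: 2072.4 m  (cumulative 2072.4 m)
B→C: 5178.0 m  (cumulative 7250.4 m)
C→D: 5524.0 m  (cumulative 12774.3 m)
D→E: 2929.4 m  (cumulative 15703.7 m)
E→F: 2442.5 m  (cumulative 18146.2 m)
Total route length ≈ 18146 m.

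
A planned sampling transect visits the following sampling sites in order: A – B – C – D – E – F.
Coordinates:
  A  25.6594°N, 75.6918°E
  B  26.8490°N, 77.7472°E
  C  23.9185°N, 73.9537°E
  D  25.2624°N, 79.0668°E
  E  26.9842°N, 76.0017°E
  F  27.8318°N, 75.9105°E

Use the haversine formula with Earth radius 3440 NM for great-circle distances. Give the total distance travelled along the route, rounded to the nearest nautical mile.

Leg distances:
A→B: 131.7 NM  (cumulative 131.7 NM)
B→C: 270.7 NM  (cumulative 402.4 NM)
C→D: 290.5 NM  (cumulative 693.0 NM)
D→E: 194.9 NM  (cumulative 887.9 NM)
E→F: 51.1 NM  (cumulative 939.0 NM)
Total route length ≈ 939 NM.

939 NM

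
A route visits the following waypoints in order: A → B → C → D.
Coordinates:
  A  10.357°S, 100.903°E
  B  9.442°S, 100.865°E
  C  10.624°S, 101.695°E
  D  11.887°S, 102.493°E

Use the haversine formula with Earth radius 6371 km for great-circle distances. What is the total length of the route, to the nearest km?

427 km

Leg distances:
A→B: 101.8 km  (cumulative 101.8 km)
B→C: 159.8 km  (cumulative 261.6 km)
C→D: 165.2 km  (cumulative 426.8 km)
Total route length ≈ 427 km.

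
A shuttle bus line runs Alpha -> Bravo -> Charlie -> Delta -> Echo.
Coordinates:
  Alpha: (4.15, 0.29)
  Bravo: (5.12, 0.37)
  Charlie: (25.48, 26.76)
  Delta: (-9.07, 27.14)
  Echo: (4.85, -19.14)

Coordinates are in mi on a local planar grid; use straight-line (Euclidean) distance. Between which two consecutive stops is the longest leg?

Leg distances:
Alpha→Bravo: 1.0 mi
Bravo→Charlie: 33.3 mi
Charlie→Delta: 34.6 mi
Delta→Echo: 48.3 mi
The longest leg is Delta–Echo at 48.3 mi.

Delta–Echo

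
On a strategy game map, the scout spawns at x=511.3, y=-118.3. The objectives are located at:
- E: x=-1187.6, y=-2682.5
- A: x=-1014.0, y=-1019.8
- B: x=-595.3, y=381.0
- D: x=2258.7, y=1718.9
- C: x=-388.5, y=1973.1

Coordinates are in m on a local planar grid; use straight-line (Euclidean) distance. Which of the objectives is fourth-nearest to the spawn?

D

Distances from the spawn (x=511.3, y=-118.3):
B: 1214.0 m
A: 1771.8 m
C: 2276.8 m
D: 2535.5 m
E: 3075.9 m
The fourth-nearest is D at 2535.5 m.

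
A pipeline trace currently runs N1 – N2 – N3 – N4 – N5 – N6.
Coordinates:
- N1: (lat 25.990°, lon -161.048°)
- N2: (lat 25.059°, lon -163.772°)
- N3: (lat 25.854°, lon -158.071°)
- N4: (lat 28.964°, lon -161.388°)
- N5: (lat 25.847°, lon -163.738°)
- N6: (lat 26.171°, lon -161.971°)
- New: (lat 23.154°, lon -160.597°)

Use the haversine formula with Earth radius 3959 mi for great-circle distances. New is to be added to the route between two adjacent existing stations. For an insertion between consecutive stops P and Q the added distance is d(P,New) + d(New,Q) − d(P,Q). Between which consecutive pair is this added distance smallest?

Added distance for inserting New between each consecutive pair:
N1–N2: 256.0 mi
N2–N3: 124.8 mi
N3–N4: 353.5 mi
N4–N5: 416.6 mi
N5–N6: 384.9 mi
Smallest added distance is 124.8 mi, inserting between N2 and N3.

between N2 and N3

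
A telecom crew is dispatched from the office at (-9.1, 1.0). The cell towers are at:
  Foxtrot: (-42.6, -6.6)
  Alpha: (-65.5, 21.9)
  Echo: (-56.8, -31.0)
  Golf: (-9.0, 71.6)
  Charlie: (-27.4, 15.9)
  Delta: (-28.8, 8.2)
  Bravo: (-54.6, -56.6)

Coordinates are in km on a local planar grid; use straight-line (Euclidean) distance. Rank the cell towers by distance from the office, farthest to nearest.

Bravo, Golf, Alpha, Echo, Foxtrot, Charlie, Delta

Distance from the office at (-9.1, 1.0) to each:
Bravo (-54.6, -56.6): 73.4 km
Golf (-9.0, 71.6): 70.6 km
Alpha (-65.5, 21.9): 60.1 km
Echo (-56.8, -31.0): 57.4 km
Foxtrot (-42.6, -6.6): 34.4 km
Charlie (-27.4, 15.9): 23.6 km
Delta (-28.8, 8.2): 21.0 km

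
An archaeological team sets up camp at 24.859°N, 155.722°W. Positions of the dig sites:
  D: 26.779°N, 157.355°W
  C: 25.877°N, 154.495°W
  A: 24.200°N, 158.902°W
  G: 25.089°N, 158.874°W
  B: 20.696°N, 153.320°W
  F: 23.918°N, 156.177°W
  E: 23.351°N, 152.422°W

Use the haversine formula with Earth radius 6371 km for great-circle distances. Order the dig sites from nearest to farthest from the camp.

Distances from the camp:
F 23.918°N, 156.177°W: 114.3 km
C 25.877°N, 154.495°W: 167.4 km
D 26.779°N, 157.355°W: 268.9 km
G 25.089°N, 158.874°W: 318.7 km
A 24.200°N, 158.902°W: 329.9 km
E 23.351°N, 152.422°W: 374.6 km
B 20.696°N, 153.320°W: 524.3 km

F, C, D, G, A, E, B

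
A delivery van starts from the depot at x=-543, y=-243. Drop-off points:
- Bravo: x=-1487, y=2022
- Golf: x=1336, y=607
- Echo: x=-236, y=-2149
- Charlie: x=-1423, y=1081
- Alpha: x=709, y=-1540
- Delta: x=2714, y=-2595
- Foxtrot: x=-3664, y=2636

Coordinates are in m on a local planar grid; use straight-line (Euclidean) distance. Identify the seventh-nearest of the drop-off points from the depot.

Distances from the depot (x=-543, y=-243):
Charlie: 1589.8 m
Alpha: 1802.7 m
Echo: 1930.6 m
Golf: 2062.3 m
Bravo: 2453.8 m
Delta: 4017.5 m
Foxtrot: 4246.1 m
The seventh-nearest is Foxtrot at 4246.1 m.

Foxtrot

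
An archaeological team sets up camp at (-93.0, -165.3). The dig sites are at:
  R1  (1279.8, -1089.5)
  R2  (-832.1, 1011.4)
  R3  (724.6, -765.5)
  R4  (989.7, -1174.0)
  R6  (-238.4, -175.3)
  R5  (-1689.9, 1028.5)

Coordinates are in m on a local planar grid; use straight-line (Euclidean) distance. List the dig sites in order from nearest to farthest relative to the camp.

Distance from the camp at (-93.0, -165.3) to each:
R6 (-238.4, -175.3): 145.7 m
R3 (724.6, -765.5): 1014.3 m
R2 (-832.1, 1011.4): 1389.6 m
R4 (989.7, -1174.0): 1479.8 m
R1 (1279.8, -1089.5): 1654.9 m
R5 (-1689.9, 1028.5): 1993.8 m

R6, R3, R2, R4, R1, R5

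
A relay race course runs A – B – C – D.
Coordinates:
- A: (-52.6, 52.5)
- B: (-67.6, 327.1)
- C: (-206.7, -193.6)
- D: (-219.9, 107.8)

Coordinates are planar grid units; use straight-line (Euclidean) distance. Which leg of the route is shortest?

Leg distances:
A→B: 275.0
B→C: 539.0
C→D: 301.7
The shortest leg is A–B at 275.0.

A–B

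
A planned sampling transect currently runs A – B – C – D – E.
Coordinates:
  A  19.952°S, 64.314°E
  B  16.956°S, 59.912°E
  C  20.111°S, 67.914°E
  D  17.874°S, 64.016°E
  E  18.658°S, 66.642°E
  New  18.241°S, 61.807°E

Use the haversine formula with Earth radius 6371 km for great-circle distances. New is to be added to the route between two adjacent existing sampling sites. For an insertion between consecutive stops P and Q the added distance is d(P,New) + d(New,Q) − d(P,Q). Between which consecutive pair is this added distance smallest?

Added distance for inserting New between each consecutive pair:
A–B: 0.0 km
B–C: 7.2 km
C–D: 431.9 km
D–E: 458.5 km
Smallest added distance is 0.0 km, inserting between A and B.

between A and B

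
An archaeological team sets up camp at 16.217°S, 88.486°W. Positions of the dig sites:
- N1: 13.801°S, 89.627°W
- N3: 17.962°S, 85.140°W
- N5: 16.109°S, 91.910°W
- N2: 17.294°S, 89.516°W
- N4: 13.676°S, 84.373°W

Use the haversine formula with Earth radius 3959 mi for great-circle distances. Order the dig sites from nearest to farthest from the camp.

Distances from the camp:
N2 17.294°S, 89.516°W: 100.9 mi
N1 13.801°S, 89.627°W: 183.5 mi
N5 16.109°S, 91.910°W: 227.4 mi
N3 17.962°S, 85.140°W: 251.7 mi
N4 13.676°S, 84.373°W: 325.9 mi

N2, N1, N5, N3, N4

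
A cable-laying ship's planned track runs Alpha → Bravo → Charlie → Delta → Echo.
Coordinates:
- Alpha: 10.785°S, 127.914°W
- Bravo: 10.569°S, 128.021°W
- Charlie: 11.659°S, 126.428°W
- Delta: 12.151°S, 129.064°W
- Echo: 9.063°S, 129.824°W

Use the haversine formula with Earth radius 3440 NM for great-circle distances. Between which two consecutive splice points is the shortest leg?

Leg distances:
Alpha→Bravo: 14.4 NM
Bravo→Charlie: 114.4 NM
Charlie→Delta: 157.7 NM
Delta→Echo: 190.7 NM
The shortest leg is Alpha–Bravo at 14.4 NM.

Alpha–Bravo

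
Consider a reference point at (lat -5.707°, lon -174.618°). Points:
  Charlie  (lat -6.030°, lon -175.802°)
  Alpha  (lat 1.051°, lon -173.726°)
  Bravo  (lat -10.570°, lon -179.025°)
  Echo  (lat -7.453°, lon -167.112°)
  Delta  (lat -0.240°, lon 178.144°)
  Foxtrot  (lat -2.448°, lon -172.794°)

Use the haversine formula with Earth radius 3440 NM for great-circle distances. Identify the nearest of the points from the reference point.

Distances from the reference point ((lat -5.707°, lon -174.618°)):
Charlie: 73.3 NM
Foxtrot: 224.1 NM
Bravo: 392.2 NM
Alpha: 409.3 NM
Echo: 459.8 NM
Delta: 544.0 NM
The nearest is Charlie at 73.3 NM.

Charlie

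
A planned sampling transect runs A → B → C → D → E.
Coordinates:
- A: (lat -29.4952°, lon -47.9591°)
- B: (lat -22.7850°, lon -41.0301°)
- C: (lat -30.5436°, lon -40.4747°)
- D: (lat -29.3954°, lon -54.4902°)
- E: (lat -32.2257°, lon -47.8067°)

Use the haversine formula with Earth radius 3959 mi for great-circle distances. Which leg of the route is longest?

C–D

Leg distances:
A→B: 631.9 mi
B→C: 537.2 mi
C→D: 842.1 mi
D→E: 442.1 mi
The longest leg is C–D at 842.1 mi.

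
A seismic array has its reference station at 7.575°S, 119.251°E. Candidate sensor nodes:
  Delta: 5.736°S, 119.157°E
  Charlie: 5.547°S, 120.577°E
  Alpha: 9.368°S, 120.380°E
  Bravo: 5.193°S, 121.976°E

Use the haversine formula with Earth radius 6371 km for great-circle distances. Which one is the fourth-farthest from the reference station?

Distance to each, sorted:
Bravo: 401.0 km
Charlie: 268.9 km
Alpha: 234.9 km
Delta: 204.8 km
The fourth-farthest is Delta at 204.8 km.

Delta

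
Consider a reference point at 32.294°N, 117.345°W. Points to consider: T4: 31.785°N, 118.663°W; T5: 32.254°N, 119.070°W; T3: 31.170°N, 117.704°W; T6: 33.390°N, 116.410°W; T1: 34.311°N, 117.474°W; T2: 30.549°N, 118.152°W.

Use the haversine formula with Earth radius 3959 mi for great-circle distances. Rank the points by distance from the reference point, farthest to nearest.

Distances from the reference point:
T1 34.311°N, 117.474°W: 139.6 mi
T2 30.549°N, 118.152°W: 129.6 mi
T5 32.254°N, 119.070°W: 100.8 mi
T6 33.390°N, 116.410°W: 93.2 mi
T4 31.785°N, 118.663°W: 84.8 mi
T3 31.170°N, 117.704°W: 80.5 mi

T1, T2, T5, T6, T4, T3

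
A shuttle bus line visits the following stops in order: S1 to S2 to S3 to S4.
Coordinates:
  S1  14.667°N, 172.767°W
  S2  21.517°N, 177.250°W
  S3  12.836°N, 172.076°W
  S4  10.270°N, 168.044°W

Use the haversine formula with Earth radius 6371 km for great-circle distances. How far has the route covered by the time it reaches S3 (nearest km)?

2007 km

Leg distances:
S1→S2: 896.8 km  (cumulative 896.8 km)
S2→S3: 1110.5 km  (cumulative 2007.3 km)
Cumulative distance at S3 ≈ 2007 km.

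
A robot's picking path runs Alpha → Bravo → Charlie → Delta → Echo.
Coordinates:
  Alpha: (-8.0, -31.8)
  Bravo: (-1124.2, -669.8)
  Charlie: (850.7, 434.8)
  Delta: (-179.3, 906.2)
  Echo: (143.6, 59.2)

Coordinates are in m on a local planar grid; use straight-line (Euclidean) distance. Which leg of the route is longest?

Leg distances:
Alpha→Bravo: 1285.7 m
Bravo→Charlie: 2262.8 m
Charlie→Delta: 1132.7 m
Delta→Echo: 906.5 m
The longest leg is Bravo–Charlie at 2262.8 m.

Bravo–Charlie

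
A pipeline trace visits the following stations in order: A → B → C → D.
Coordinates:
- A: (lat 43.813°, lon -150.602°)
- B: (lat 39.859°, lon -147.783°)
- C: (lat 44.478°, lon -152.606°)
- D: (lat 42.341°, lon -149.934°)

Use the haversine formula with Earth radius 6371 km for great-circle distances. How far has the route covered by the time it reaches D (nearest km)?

1468 km

Leg distances:
A→B: 497.8 km  (cumulative 497.8 km)
B→C: 649.2 km  (cumulative 1147.0 km)
C→D: 321.0 km  (cumulative 1467.9 km)
Cumulative distance at D ≈ 1468 km.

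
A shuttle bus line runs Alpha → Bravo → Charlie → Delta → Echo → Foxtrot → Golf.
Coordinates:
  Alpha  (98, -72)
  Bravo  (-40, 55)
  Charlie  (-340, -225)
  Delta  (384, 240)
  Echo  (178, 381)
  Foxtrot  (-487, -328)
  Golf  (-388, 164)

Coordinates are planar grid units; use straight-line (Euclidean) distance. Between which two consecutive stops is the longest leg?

Leg distances:
Alpha→Bravo: 187.5
Bravo→Charlie: 410.4
Charlie→Delta: 860.5
Delta→Echo: 249.6
Echo→Foxtrot: 972.1
Foxtrot→Golf: 501.9
The longest leg is Echo–Foxtrot at 972.1.

Echo–Foxtrot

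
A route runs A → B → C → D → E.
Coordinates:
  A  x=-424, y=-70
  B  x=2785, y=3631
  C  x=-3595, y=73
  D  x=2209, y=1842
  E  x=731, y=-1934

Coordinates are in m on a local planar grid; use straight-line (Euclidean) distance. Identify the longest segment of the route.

B–C

Leg distances:
A→B: 4898.5 m
B→C: 7305.1 m
C→D: 6067.6 m
D→E: 4055.0 m
The longest leg is B–C at 7305.1 m.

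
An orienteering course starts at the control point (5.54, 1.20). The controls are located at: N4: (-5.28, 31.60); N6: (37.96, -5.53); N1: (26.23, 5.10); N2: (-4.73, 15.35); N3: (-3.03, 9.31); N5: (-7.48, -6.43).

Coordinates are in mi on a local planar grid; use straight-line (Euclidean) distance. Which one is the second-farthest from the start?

Distance to each, sorted:
N6: 33.1 mi
N4: 32.3 mi
N1: 21.1 mi
N2: 17.5 mi
N5: 15.1 mi
N3: 11.8 mi
The second-farthest is N4 at 32.3 mi.

N4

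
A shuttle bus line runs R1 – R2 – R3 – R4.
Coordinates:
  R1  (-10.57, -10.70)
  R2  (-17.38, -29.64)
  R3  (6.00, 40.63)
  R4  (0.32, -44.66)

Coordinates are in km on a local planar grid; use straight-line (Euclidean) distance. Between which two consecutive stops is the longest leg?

R3–R4

Leg distances:
R1→R2: 20.1 km
R2→R3: 74.1 km
R3→R4: 85.5 km
The longest leg is R3–R4 at 85.5 km.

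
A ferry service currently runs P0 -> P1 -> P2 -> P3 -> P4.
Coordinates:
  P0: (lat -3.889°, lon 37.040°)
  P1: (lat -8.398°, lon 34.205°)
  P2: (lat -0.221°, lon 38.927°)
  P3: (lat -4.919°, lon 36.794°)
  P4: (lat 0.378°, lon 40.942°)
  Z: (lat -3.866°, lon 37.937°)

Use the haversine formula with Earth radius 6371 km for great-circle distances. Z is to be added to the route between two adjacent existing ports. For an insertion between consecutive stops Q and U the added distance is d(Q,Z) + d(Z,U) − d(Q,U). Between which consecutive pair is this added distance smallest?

between P3 and P4

Added distance for inserting Z between each consecutive pair:
P0–P1: 159.5 km
P1–P2: 22.2 km
P2–P3: 18.9 km
P3–P4: 2.9 km
Smallest added distance is 2.9 km, inserting between P3 and P4.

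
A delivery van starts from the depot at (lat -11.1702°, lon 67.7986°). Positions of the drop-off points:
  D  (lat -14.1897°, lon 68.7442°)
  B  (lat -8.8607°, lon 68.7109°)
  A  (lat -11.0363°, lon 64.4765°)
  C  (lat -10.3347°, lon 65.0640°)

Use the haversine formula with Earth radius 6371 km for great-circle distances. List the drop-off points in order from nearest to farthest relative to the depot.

B, C, D, A

Distance from the depot at (lat -11.1702°, lon 67.7986°) to each:
B (lat -8.8607°, lon 68.7109°): 275.5 km
C (lat -10.3347°, lon 65.0640°): 312.8 km
D (lat -14.1897°, lon 68.7442°): 351.1 km
A (lat -11.0363°, lon 64.4765°): 362.8 km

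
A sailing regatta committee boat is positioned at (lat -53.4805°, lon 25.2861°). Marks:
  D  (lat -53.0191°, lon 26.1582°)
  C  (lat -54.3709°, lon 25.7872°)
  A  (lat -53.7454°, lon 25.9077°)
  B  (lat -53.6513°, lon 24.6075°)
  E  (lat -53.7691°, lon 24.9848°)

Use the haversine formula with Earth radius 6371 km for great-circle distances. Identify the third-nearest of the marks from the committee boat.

A

Distance to each, sorted:
E: 37.7 km
B: 48.7 km
A: 50.5 km
D: 77.5 km
C: 104.3 km
The third-nearest is A at 50.5 km.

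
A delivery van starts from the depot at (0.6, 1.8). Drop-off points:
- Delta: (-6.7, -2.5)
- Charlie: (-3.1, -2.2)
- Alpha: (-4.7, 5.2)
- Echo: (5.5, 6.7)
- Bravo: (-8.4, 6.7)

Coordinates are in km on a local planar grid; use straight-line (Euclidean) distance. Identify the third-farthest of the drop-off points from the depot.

Distances from the depot ((0.6, 1.8)):
Bravo: 10.2 km
Delta: 8.5 km
Echo: 6.9 km
Alpha: 6.3 km
Charlie: 5.4 km
The third-farthest is Echo at 6.9 km.

Echo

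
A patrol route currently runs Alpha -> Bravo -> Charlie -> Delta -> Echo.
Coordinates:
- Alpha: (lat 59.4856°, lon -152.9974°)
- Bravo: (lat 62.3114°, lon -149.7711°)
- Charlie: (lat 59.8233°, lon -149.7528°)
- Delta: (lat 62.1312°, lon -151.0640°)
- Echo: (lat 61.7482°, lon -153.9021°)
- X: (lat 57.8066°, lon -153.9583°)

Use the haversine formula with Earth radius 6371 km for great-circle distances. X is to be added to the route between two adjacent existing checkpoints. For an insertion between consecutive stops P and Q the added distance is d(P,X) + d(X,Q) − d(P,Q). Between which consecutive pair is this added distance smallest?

Added distance for inserting X between each consecutive pair:
Alpha–Bravo: 387.4 km
Bravo–Charlie: 605.2 km
Charlie–Delta: 570.7 km
Delta–Echo: 790.9 km
Smallest added distance is 387.4 km, inserting between Alpha and Bravo.

between Alpha and Bravo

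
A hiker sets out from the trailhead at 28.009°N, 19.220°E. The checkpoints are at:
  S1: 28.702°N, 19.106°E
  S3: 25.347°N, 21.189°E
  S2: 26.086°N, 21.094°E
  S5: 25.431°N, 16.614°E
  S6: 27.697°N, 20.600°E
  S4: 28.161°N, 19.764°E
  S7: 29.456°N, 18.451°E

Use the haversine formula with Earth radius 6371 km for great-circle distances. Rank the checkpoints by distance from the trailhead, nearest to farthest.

S4, S1, S6, S7, S2, S3, S5

Computing each great-circle distance from 28.009°N, 19.220°E:
S4 28.161°N, 19.764°E: 56.0 km
S1 28.702°N, 19.106°E: 77.9 km
S6 27.697°N, 20.600°E: 140.0 km
S7 29.456°N, 18.451°E: 177.5 km
S2 26.086°N, 21.094°E: 283.1 km
S3 25.347°N, 21.189°E: 354.8 km
S5 25.431°N, 16.614°E: 386.2 km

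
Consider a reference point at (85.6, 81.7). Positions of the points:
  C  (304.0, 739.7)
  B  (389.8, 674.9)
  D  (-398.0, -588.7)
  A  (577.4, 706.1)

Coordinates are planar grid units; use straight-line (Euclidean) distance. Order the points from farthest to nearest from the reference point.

D, A, C, B

Distance from the reference point at (85.6, 81.7) to each:
D (-398.0, -588.7): 826.6
A (577.4, 706.1): 794.8
C (304.0, 739.7): 693.3
B (389.8, 674.9): 666.7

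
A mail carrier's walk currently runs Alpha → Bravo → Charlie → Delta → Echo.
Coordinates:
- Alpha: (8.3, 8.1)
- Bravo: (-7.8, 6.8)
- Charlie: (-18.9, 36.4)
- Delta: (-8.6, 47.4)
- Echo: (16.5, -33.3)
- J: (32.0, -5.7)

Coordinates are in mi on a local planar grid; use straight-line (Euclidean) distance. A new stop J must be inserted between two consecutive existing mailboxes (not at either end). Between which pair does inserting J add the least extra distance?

between Delta and Echo

Added distance for inserting J between each consecutive pair:
Alpha–Bravo: 53.0 mi
Bravo–Charlie: 76.2 mi
Charlie–Delta: 117.8 mi
Delta–Echo: 14.0 mi
Smallest added distance is 14.0 mi, inserting between Delta and Echo.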